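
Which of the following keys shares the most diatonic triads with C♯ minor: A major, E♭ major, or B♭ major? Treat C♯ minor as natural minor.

A major

Triads of C♯ minor (natural minor): C♯ minor (i), D♯ diminished (ii°), E major (III), F♯ minor (iv), G♯ minor (v), A major (VI), B major (VII).
A major shares 4: C♯m, E, F♯m, A.
E♭ major shares 0: none.
B♭ major shares 0: none.
The most common triads (4) are shared with A major.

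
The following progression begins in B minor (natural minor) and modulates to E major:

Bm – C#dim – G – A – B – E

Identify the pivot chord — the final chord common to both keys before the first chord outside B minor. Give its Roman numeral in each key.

Chords diatonic to B minor: Bm, C#dim, D, Em, F#m, G, A.
Reading the progression, the first chord not in that set is B, so the modulation leaves B minor there.
The chord immediately before B is A, which is diatonic to both keys: VII in B minor and IV in E major.

A — VII in B minor, IV in E major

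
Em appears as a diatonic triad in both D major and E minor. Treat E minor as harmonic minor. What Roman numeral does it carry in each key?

The scale of D major is D E F♯ G A B C♯; E is degree 2, and the triad built there (E-G-B) is minor, so it is ii.
The scale of E minor (harmonic minor) is E F♯ G A B C D♯; E is degree 1, and the triad built there (E-G-B) is minor, so it is i.

ii in D major; i in E minor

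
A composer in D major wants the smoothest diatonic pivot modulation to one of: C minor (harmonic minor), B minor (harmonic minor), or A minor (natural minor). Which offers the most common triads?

B minor

Triads of D major: D major (I), E minor (ii), F♯ minor (iii), G major (IV), A major (V), B minor (vi), C♯ diminished (vii°).
C minor (harmonic minor) shares 1: G.
B minor (harmonic minor) shares 4: Em, G, Bm, C♯dim.
A minor (natural minor) shares 2: Em, G.
The most common triads (4) are shared with B minor.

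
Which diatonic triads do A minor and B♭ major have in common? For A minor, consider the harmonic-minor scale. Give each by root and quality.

Dm, F

Triads in A minor (harmonic minor): Am (i), Bdim (ii°), Caug (III+), Dm (iv), E (V), F (VI), G♯dim (vii°).
Triads in B♭ major: B♭ (I), Cm (ii), Dm (iii), E♭ (IV), F (V), Gm (vi), Adim (vii°).
Shared triads with their functions: Dm (iv in A minor, iii in B♭ major); F (VI in A minor, V in B♭ major).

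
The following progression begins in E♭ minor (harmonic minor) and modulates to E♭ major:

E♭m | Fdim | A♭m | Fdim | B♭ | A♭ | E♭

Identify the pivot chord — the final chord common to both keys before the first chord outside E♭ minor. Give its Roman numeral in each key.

Chords diatonic to E♭ minor: E♭m, Fdim, G♭aug, A♭m, B♭, C♭, Ddim.
Reading the progression, the first chord not in that set is A♭, so the modulation leaves E♭ minor there.
The chord immediately before A♭ is B♭, which is diatonic to both keys: V in E♭ minor and V in E♭ major.

B♭ — V in E♭ minor, V in E♭ major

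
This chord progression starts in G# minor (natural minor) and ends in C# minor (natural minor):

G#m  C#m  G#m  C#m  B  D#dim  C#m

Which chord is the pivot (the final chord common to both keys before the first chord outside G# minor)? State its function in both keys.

Chords diatonic to G# minor: G#m, A#dim, B, C#m, D#m, E, F#.
Reading the progression, the first chord not in that set is D#dim, so the modulation leaves G# minor there.
The chord immediately before D#dim is B, which is diatonic to both keys: III in G# minor and VII in C# minor.

B — III in G# minor, VII in C# minor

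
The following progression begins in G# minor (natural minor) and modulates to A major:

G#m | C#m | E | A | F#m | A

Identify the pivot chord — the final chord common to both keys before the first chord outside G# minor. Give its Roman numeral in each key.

E — VI in G# minor, V in A major

Chords diatonic to G# minor: G#m, A#dim, B, C#m, D#m, E, F#.
Reading the progression, the first chord not in that set is A, so the modulation leaves G# minor there.
The chord immediately before A is E, which is diatonic to both keys: VI in G# minor and V in A major.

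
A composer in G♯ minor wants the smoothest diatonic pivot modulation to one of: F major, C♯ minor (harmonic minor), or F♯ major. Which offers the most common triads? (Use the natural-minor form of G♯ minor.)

Triads of G♯ minor (natural minor): G♯ minor (i), A♯ diminished (ii°), B major (III), C♯ minor (iv), D♯ minor (v), E major (VI), F♯ major (VII).
F major shares 0: none.
C♯ minor (harmonic minor) shares 1: C♯m.
F♯ major shares 4: G♯m, B, D♯m, F♯.
The most common triads (4) are shared with F♯ major.

F♯ major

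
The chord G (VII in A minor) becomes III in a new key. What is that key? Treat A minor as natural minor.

The numeral III denotes a major triad on scale degree 3. With G on degree 3, the tonic of the new key is E.
Degree 3 carries a major triad in natural-minor keys, so the destination is E minor.
Check: the diatonic triads of E minor (natural minor) are Em (i), F♯dim (ii°), G (III), Am (iv), Bm (v), C (VI), D (VII) — G is indeed III.

E minor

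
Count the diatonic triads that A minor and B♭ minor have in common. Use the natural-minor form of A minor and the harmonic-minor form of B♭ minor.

1

Diatonic triads of A minor (natural minor): Am (i), Bdim (ii°), C (III), Dm (iv), Em (v), F (VI), G (VII).
Diatonic triads of B♭ minor (harmonic minor): B♭m (i), Cdim (ii°), D♭aug (III+), E♭m (iv), F (V), G♭ (VI), Adim (vii°).
Matching root and quality in both lists: F.
That gives 1 common triad.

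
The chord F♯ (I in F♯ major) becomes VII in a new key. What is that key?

The numeral VII denotes a major triad on scale degree 7. With F♯ on degree 7, the tonic of the new key is G♯.
Degree 7 carries a major triad in natural-minor keys, so the destination is G♯ minor.
Check: the diatonic triads of G♯ minor (natural minor) are G♯m (i), A♯dim (ii°), B (III), C♯m (iv), D♯m (v), E (VI), F♯ (VII) — F♯ is indeed VII.

G♯ minor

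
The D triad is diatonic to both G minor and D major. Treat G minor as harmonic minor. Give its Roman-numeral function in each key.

V in G minor; I in D major

The scale of G minor (harmonic minor) is G A Bb C D Eb F#; D is degree 5, and the triad built there (D-F#-A) is major, so it is V.
The scale of D major is D E F# G A B C#; D is degree 1, and the triad built there (D-F#-A) is major, so it is I.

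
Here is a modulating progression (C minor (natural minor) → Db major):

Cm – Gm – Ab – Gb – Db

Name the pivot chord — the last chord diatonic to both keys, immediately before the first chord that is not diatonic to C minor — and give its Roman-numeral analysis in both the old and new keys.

Ab — VI in C minor, V in Db major

Chords diatonic to C minor: Cm, Ddim, Eb, Fm, Gm, Ab, Bb.
Reading the progression, the first chord not in that set is Gb, so the modulation leaves C minor there.
The chord immediately before Gb is Ab, which is diatonic to both keys: VI in C minor and V in Db major.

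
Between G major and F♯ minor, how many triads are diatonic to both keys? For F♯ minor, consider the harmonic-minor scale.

2

Diatonic triads of G major: G major (I), A minor (ii), B minor (iii), C major (IV), D major (V), E minor (vi), F♯ diminished (vii°).
Diatonic triads of F♯ minor (harmonic minor): F♯ minor (i), G♯ diminished (ii°), A augmented (III+), B minor (iv), C♯ major (V), D major (VI), E♯ diminished (vii°).
Matching root and quality in both lists: B minor, D major.
That gives 2 common triads.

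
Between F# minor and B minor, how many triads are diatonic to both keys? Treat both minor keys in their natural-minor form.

4

Diatonic triads of F# minor (natural minor): F#m (i), G#dim (ii°), A (III), Bm (iv), C#m (v), D (VI), E (VII).
Diatonic triads of B minor (natural minor): Bm (i), C#dim (ii°), D (III), Em (iv), F#m (v), G (VI), A (VII).
Matching root and quality in both lists: F#m, A, Bm, D.
That gives 4 common triads.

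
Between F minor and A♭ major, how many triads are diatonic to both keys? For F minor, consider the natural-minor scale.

7

Diatonic triads of F minor (natural minor): F minor (i), G diminished (ii°), A♭ major (III), B♭ minor (iv), C minor (v), D♭ major (VI), E♭ major (VII).
Diatonic triads of A♭ major: A♭ major (I), B♭ minor (ii), C minor (iii), D♭ major (IV), E♭ major (V), F minor (vi), G diminished (vii°).
Matching root and quality in both lists: F minor, G diminished, A♭ major, B♭ minor, C minor, D♭ major, E♭ major.
That gives 7 common triads.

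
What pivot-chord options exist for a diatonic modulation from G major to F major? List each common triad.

Triads in G major: G major (I), A minor (ii), B minor (iii), C major (IV), D major (V), E minor (vi), F♯ diminished (vii°).
Triads in F major: F major (I), G minor (ii), A minor (iii), B♭ major (IV), C major (V), D minor (vi), E diminished (vii°).
Shared triads with their functions: A minor (ii in G major, iii in F major); C major (IV in G major, V in F major).

Am, C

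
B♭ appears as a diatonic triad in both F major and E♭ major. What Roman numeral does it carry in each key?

IV in F major; V in E♭ major

The scale of F major is F G A B♭ C D E; B♭ is degree 4, and the triad built there (B♭-D-F) is major, so it is IV.
The scale of E♭ major is E♭ F G A♭ B♭ C D; B♭ is degree 5, and the triad built there (B♭-D-F) is major, so it is V.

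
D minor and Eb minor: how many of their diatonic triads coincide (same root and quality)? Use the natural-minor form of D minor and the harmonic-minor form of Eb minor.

1

Diatonic triads of D minor (natural minor): Dm (i), Edim (ii°), F (III), Gm (iv), Am (v), Bb (VI), C (VII).
Diatonic triads of Eb minor (harmonic minor): Ebm (i), Fdim (ii°), Gbaug (III+), Abm (iv), Bb (V), Cb (VI), Ddim (vii°).
Matching root and quality in both lists: Bb.
That gives 1 common triad.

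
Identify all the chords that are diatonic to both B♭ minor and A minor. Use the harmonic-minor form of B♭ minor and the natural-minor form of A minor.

F

Triads in B♭ minor (harmonic minor): B♭m (i), Cdim (ii°), D♭aug (III+), E♭m (iv), F (V), G♭ (VI), Adim (vii°).
Triads in A minor (natural minor): Am (i), Bdim (ii°), C (III), Dm (iv), Em (v), F (VI), G (VII).
Shared triads with their functions: F (V in B♭ minor, VI in A minor).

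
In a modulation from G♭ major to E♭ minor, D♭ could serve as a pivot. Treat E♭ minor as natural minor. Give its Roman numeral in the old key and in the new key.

The scale of G♭ major is G♭ A♭ B♭ C♭ D♭ E♭ F; D♭ is degree 5, and the triad built there (D♭-F-A♭) is major, so it is V.
The scale of E♭ minor (natural minor) is E♭ F G♭ A♭ B♭ C♭ D♭; D♭ is degree 7, and the triad built there (D♭-F-A♭) is major, so it is VII.

V in G♭ major; VII in E♭ minor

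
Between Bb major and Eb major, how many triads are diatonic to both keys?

4

Diatonic triads of Bb major: Bb (I), Cm (ii), Dm (iii), Eb (IV), F (V), Gm (vi), Adim (vii°).
Diatonic triads of Eb major: Eb (I), Fm (ii), Gm (iii), Ab (IV), Bb (V), Cm (vi), Ddim (vii°).
Matching root and quality in both lists: Bb, Cm, Eb, Gm.
That gives 4 common triads.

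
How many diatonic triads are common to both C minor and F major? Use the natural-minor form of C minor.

2

Diatonic triads of C minor (natural minor): C minor (i), D diminished (ii°), Eb major (III), F minor (iv), G minor (v), Ab major (VI), Bb major (VII).
Diatonic triads of F major: F major (I), G minor (ii), A minor (iii), Bb major (IV), C major (V), D minor (vi), E diminished (vii°).
Matching root and quality in both lists: G minor, Bb major.
That gives 2 common triads.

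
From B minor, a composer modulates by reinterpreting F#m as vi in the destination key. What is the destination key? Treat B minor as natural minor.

A major

The numeral vi denotes a minor triad on scale degree 6. With F# on degree 6, the tonic of the new key is A.
Degree 6 carries a minor triad in major keys, so the destination is A major.
Check: the diatonic triads of A major are A (I), Bm (ii), C#m (iii), D (IV), E (V), F#m (vi), G#dim (vii°) — F#m is indeed vi.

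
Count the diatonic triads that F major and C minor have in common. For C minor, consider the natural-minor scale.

2

Diatonic triads of F major: F (I), Gm (ii), Am (iii), Bb (IV), C (V), Dm (vi), Edim (vii°).
Diatonic triads of C minor (natural minor): Cm (i), Ddim (ii°), Eb (III), Fm (iv), Gm (v), Ab (VI), Bb (VII).
Matching root and quality in both lists: Gm, Bb.
That gives 2 common triads.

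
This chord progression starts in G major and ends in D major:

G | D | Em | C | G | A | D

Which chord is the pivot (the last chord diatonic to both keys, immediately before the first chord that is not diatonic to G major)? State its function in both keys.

Chords diatonic to G major: G, Am, Bm, C, D, Em, F♯dim.
Reading the progression, the first chord not in that set is A, so the modulation leaves G major there.
The chord immediately before A is G, which is diatonic to both keys: I in G major and IV in D major.

G — I in G major, IV in D major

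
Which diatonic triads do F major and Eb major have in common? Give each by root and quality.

Gm, Bb

Triads in F major: F (I), Gm (ii), Am (iii), Bb (IV), C (V), Dm (vi), Edim (vii°).
Triads in Eb major: Eb (I), Fm (ii), Gm (iii), Ab (IV), Bb (V), Cm (vi), Ddim (vii°).
Shared triads with their functions: Gm (ii in F major, iii in Eb major); Bb (IV in F major, V in Eb major).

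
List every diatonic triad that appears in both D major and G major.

Triads in D major: D (I), Em (ii), F#m (iii), G (IV), A (V), Bm (vi), C#dim (vii°).
Triads in G major: G (I), Am (ii), Bm (iii), C (IV), D (V), Em (vi), F#dim (vii°).
Shared triads with their functions: D (I in D major, V in G major); Em (ii in D major, vi in G major); G (IV in D major, I in G major); Bm (vi in D major, iii in G major).

D, Em, G, Bm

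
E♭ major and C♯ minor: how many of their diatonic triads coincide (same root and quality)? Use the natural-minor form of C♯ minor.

0

Diatonic triads of E♭ major: E♭ (I), Fm (ii), Gm (iii), A♭ (IV), B♭ (V), Cm (vi), Ddim (vii°).
Diatonic triads of C♯ minor (natural minor): C♯m (i), D♯dim (ii°), E (III), F♯m (iv), G♯m (v), A (VI), B (VII).
No triad has the same root and quality in both keys.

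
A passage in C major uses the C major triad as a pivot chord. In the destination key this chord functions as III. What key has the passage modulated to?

A minor

The numeral III denotes a major triad on scale degree 3. With C on degree 3, the tonic of the new key is A.
Degree 3 carries a major triad in natural-minor keys, so the destination is A minor.
Check: the diatonic triads of A minor (natural minor) are Am (i), Bdim (ii°), C (III), Dm (iv), Em (v), F (VI), G (VII) — C major is indeed III.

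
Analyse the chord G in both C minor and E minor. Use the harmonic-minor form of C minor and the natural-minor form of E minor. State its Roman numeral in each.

The scale of C minor (harmonic minor) is C D E♭ F G A♭ B; G is degree 5, and the triad built there (G-B-D) is major, so it is V.
The scale of E minor (natural minor) is E F♯ G A B C D; G is degree 3, and the triad built there (G-B-D) is major, so it is III.

V in C minor; III in E minor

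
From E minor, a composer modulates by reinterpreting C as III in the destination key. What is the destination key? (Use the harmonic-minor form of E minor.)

The numeral III denotes a major triad on scale degree 3. With C on degree 3, the tonic of the new key is A.
Degree 3 carries a major triad in natural-minor keys, so the destination is A minor.
Check: the diatonic triads of A minor (natural minor) are Am (i), Bdim (ii°), C (III), Dm (iv), Em (v), F (VI), G (VII) — C is indeed III.

A minor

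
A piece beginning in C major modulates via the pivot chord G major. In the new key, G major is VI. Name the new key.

B minor

The numeral VI denotes a major triad on scale degree 6. With G on degree 6, the tonic of the new key is B.
Degree 6 carries a major triad in minor keys, so the destination is B minor.
Check: the diatonic triads of B minor (natural minor) are Bm (i), C♯dim (ii°), D (III), Em (iv), F♯m (v), G (VI), A (VII) — G major is indeed VI.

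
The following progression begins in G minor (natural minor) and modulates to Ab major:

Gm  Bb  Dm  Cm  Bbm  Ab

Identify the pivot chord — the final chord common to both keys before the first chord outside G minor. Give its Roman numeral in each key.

Chords diatonic to G minor: Gm, Adim, Bb, Cm, Dm, Eb, F.
Reading the progression, the first chord not in that set is Bbm, so the modulation leaves G minor there.
The chord immediately before Bbm is Cm, which is diatonic to both keys: iv in G minor and iii in Ab major.

Cm — iv in G minor, iii in Ab major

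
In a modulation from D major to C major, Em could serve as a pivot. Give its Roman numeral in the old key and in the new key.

The scale of D major is D E F# G A B C#; E is degree 2, and the triad built there (E-G-B) is minor, so it is ii.
The scale of C major is C D E F G A B; E is degree 3, and the triad built there (E-G-B) is minor, so it is iii.

ii in D major; iii in C major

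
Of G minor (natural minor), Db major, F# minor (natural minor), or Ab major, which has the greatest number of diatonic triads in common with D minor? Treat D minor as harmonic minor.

G minor

Triads of D minor (harmonic minor): D minor (i), E diminished (ii°), F augmented (III+), G minor (iv), A major (V), Bb major (VI), C# diminished (vii°).
G minor (natural minor) shares 3: Dm, Gm, Bb.
Db major shares 0: none.
F# minor (natural minor) shares 1: A.
Ab major shares 0: none.
The most common triads (3) are shared with G minor.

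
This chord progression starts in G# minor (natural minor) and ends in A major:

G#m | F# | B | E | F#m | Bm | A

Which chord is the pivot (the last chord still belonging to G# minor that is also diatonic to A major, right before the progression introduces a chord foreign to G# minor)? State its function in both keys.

Chords diatonic to G# minor: G#m, A#dim, B, C#m, D#m, E, F#.
Reading the progression, the first chord not in that set is F#m, so the modulation leaves G# minor there.
The chord immediately before F#m is E, which is diatonic to both keys: VI in G# minor and V in A major.

E — VI in G# minor, V in A major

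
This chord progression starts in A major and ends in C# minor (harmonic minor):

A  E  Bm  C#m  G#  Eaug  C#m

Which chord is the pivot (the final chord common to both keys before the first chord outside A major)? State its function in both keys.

C#m — iii in A major, i in C# minor

Chords diatonic to A major: A, Bm, C#m, D, E, F#m, G#dim.
Reading the progression, the first chord not in that set is G#, so the modulation leaves A major there.
The chord immediately before G# is C#m, which is diatonic to both keys: iii in A major and i in C# minor.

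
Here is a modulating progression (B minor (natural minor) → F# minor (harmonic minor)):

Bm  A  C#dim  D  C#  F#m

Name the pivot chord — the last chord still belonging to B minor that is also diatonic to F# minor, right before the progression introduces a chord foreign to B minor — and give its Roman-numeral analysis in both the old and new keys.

D — III in B minor, VI in F# minor

Chords diatonic to B minor: Bm, C#dim, D, Em, F#m, G, A.
Reading the progression, the first chord not in that set is C#, so the modulation leaves B minor there.
The chord immediately before C# is D, which is diatonic to both keys: III in B minor and VI in F# minor.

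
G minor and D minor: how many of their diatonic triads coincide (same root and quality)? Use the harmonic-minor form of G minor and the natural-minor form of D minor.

1

Diatonic triads of G minor (harmonic minor): Gm (i), Adim (ii°), B♭aug (III+), Cm (iv), D (V), E♭ (VI), F♯dim (vii°).
Diatonic triads of D minor (natural minor): Dm (i), Edim (ii°), F (III), Gm (iv), Am (v), B♭ (VI), C (VII).
Matching root and quality in both lists: Gm.
That gives 1 common triad.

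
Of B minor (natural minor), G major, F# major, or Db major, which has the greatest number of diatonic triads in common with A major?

Triads of A major: A (I), Bm (ii), C#m (iii), D (IV), E (V), F#m (vi), G#dim (vii°).
B minor (natural minor) shares 4: A, Bm, D, F#m.
G major shares 2: Bm, D.
F# major shares 0: none.
Db major shares 0: none.
The most common triads (4) are shared with B minor.

B minor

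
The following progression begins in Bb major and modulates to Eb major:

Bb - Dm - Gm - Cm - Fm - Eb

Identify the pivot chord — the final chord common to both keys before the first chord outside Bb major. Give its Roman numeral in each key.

Cm — ii in Bb major, vi in Eb major

Chords diatonic to Bb major: Bb, Cm, Dm, Eb, F, Gm, Adim.
Reading the progression, the first chord not in that set is Fm, so the modulation leaves Bb major there.
The chord immediately before Fm is Cm, which is diatonic to both keys: ii in Bb major and vi in Eb major.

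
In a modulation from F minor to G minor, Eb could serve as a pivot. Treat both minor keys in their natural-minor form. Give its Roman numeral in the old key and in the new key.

VII in F minor; VI in G minor

The scale of F minor (natural minor) is F G Ab Bb C Db Eb; Eb is degree 7, and the triad built there (Eb-G-Bb) is major, so it is VII.
The scale of G minor (natural minor) is G A Bb C D Eb F; Eb is degree 6, and the triad built there (Eb-G-Bb) is major, so it is VI.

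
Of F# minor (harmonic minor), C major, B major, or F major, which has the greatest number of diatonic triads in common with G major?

Triads of G major: G (I), Am (ii), Bm (iii), C (IV), D (V), Em (vi), F#dim (vii°).
F# minor (harmonic minor) shares 2: Bm, D.
C major shares 4: G, Am, C, Em.
B major shares 0: none.
F major shares 2: Am, C.
The most common triads (4) are shared with C major.

C major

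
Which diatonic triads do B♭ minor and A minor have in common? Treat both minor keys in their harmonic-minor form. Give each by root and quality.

Triads in B♭ minor (harmonic minor): B♭ minor (i), C diminished (ii°), D♭ augmented (III+), E♭ minor (iv), F major (V), G♭ major (VI), A diminished (vii°).
Triads in A minor (harmonic minor): A minor (i), B diminished (ii°), C augmented (III+), D minor (iv), E major (V), F major (VI), G♯ diminished (vii°).
Shared triads with their functions: F major (V in B♭ minor, VI in A minor).

F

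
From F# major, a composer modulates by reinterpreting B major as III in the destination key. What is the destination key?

G# minor

The numeral III denotes a major triad on scale degree 3. With B on degree 3, the tonic of the new key is G#.
Degree 3 carries a major triad in natural-minor keys, so the destination is G# minor.
Check: the diatonic triads of G# minor (natural minor) are G#m (i), A#dim (ii°), B (III), C#m (iv), D#m (v), E (VI), F# (VII) — B major is indeed III.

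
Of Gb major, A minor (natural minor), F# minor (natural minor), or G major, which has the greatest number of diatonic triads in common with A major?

Triads of A major: A (I), Bm (ii), C#m (iii), D (IV), E (V), F#m (vi), G#dim (vii°).
Gb major shares 0: none.
A minor (natural minor) shares 0: none.
F# minor (natural minor) shares 7: A, Bm, C#m, D, E, F#m, G#dim.
G major shares 2: Bm, D.
The most common triads (7) are shared with F# minor.

F# minor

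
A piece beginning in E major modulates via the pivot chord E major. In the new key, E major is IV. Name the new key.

The numeral IV denotes a major triad on scale degree 4. With E on degree 4, the tonic of the new key is B.
Degree 4 carries a major triad in major keys, so the destination is B major.
Check: the diatonic triads of B major are B (I), C♯m (ii), D♯m (iii), E (IV), F♯ (V), G♯m (vi), A♯dim (vii°) — E major is indeed IV.

B major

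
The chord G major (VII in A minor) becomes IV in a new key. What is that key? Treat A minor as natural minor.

The numeral IV denotes a major triad on scale degree 4. With G on degree 4, the tonic of the new key is D.
Degree 4 carries a major triad in major keys, so the destination is D major.
Check: the diatonic triads of D major are D (I), Em (ii), F#m (iii), G (IV), A (V), Bm (vi), C#dim (vii°) — G major is indeed IV.

D major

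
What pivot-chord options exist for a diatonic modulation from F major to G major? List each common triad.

Am, C

Triads in F major: F (I), Gm (ii), Am (iii), Bb (IV), C (V), Dm (vi), Edim (vii°).
Triads in G major: G (I), Am (ii), Bm (iii), C (IV), D (V), Em (vi), F#dim (vii°).
Shared triads with their functions: Am (iii in F major, ii in G major); C (V in F major, IV in G major).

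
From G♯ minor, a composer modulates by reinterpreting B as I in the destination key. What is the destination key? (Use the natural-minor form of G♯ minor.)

B major

The numeral I denotes a major triad on scale degree 1. With B on degree 1, the tonic of the new key is B.
Degree 1 carries a major triad in major keys, so the destination is B major.
Check: the diatonic triads of B major are B (I), C♯m (ii), D♯m (iii), E (IV), F♯ (V), G♯m (vi), A♯dim (vii°) — B is indeed I.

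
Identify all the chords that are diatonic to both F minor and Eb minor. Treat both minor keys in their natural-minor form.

Triads in F minor (natural minor): F minor (i), G diminished (ii°), Ab major (III), Bb minor (iv), C minor (v), Db major (VI), Eb major (VII).
Triads in Eb minor (natural minor): Eb minor (i), F diminished (ii°), Gb major (III), Ab minor (iv), Bb minor (v), Cb major (VI), Db major (VII).
Shared triads with their functions: Bb minor (iv in F minor, v in Eb minor); Db major (VI in F minor, VII in Eb minor).

Bbm, Db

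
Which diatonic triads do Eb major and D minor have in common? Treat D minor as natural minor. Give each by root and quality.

Gm, Bb

Triads in Eb major: Eb (I), Fm (ii), Gm (iii), Ab (IV), Bb (V), Cm (vi), Ddim (vii°).
Triads in D minor (natural minor): Dm (i), Edim (ii°), F (III), Gm (iv), Am (v), Bb (VI), C (VII).
Shared triads with their functions: Gm (iii in Eb major, iv in D minor); Bb (V in Eb major, VI in D minor).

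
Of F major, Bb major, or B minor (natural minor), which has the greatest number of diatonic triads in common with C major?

Triads of C major: C major (I), D minor (ii), E minor (iii), F major (IV), G major (V), A minor (vi), B diminished (vii°).
F major shares 4: C, Dm, F, Am.
Bb major shares 2: Dm, F.
B minor (natural minor) shares 2: Em, G.
The most common triads (4) are shared with F major.

F major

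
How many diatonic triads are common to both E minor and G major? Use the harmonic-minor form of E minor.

4

Diatonic triads of E minor (harmonic minor): Em (i), F♯dim (ii°), Gaug (III+), Am (iv), B (V), C (VI), D♯dim (vii°).
Diatonic triads of G major: G (I), Am (ii), Bm (iii), C (IV), D (V), Em (vi), F♯dim (vii°).
Matching root and quality in both lists: Em, F♯dim, Am, C.
That gives 4 common triads.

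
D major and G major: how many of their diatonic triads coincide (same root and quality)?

4

Diatonic triads of D major: D (I), Em (ii), F#m (iii), G (IV), A (V), Bm (vi), C#dim (vii°).
Diatonic triads of G major: G (I), Am (ii), Bm (iii), C (IV), D (V), Em (vi), F#dim (vii°).
Matching root and quality in both lists: D, Em, G, Bm.
That gives 4 common triads.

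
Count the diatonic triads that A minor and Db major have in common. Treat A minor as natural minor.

0

Diatonic triads of A minor (natural minor): Am (i), Bdim (ii°), C (III), Dm (iv), Em (v), F (VI), G (VII).
Diatonic triads of Db major: Db (I), Ebm (ii), Fm (iii), Gb (IV), Ab (V), Bbm (vi), Cdim (vii°).
No triad has the same root and quality in both keys.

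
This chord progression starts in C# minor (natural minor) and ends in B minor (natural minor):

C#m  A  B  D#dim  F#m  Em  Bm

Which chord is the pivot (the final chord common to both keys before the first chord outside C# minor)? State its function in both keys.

F#m — iv in C# minor, v in B minor

Chords diatonic to C# minor: C#m, D#dim, E, F#m, G#m, A, B.
Reading the progression, the first chord not in that set is Em, so the modulation leaves C# minor there.
The chord immediately before Em is F#m, which is diatonic to both keys: iv in C# minor and v in B minor.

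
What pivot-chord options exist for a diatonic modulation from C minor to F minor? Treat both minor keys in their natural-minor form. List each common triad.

Cm, E♭, Fm, A♭

Triads in C minor (natural minor): C minor (i), D diminished (ii°), E♭ major (III), F minor (iv), G minor (v), A♭ major (VI), B♭ major (VII).
Triads in F minor (natural minor): F minor (i), G diminished (ii°), A♭ major (III), B♭ minor (iv), C minor (v), D♭ major (VI), E♭ major (VII).
Shared triads with their functions: C minor (i in C minor, v in F minor); E♭ major (III in C minor, VII in F minor); F minor (iv in C minor, i in F minor); A♭ major (VI in C minor, III in F minor).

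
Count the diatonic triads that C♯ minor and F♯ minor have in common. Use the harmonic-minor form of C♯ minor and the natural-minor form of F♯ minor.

Diatonic triads of C♯ minor (harmonic minor): C♯m (i), D♯dim (ii°), Eaug (III+), F♯m (iv), G♯ (V), A (VI), B♯dim (vii°).
Diatonic triads of F♯ minor (natural minor): F♯m (i), G♯dim (ii°), A (III), Bm (iv), C♯m (v), D (VI), E (VII).
Matching root and quality in both lists: C♯m, F♯m, A.
That gives 3 common triads.

3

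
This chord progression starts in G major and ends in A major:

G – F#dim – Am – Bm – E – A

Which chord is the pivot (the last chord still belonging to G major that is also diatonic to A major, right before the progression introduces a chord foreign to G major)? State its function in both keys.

Bm — iii in G major, ii in A major

Chords diatonic to G major: G, Am, Bm, C, D, Em, F#dim.
Reading the progression, the first chord not in that set is E, so the modulation leaves G major there.
The chord immediately before E is Bm, which is diatonic to both keys: iii in G major and ii in A major.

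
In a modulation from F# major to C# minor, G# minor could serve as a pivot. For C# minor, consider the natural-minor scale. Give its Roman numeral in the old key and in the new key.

ii in F# major; v in C# minor

The scale of F# major is F# G# A# B C# D# E#; G# is degree 2, and the triad built there (G#-B-D#) is minor, so it is ii.
The scale of C# minor (natural minor) is C# D# E F# G# A B; G# is degree 5, and the triad built there (G#-B-D#) is minor, so it is v.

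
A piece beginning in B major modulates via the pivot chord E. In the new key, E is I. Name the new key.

E major

The numeral I denotes a major triad on scale degree 1. With E on degree 1, the tonic of the new key is E.
Degree 1 carries a major triad in major keys, so the destination is E major.
Check: the diatonic triads of E major are E (I), F#m (ii), G#m (iii), A (IV), B (V), C#m (vi), D#dim (vii°) — E is indeed I.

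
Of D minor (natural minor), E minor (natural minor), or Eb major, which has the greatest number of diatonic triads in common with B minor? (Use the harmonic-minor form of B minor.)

E minor

Triads of B minor (harmonic minor): B minor (i), C# diminished (ii°), D augmented (III+), E minor (iv), F# major (V), G major (VI), A# diminished (vii°).
D minor (natural minor) shares 0: none.
E minor (natural minor) shares 3: Bm, Em, G.
Eb major shares 0: none.
The most common triads (3) are shared with E minor.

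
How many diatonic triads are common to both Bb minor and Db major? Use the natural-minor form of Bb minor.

Diatonic triads of Bb minor (natural minor): Bbm (i), Cdim (ii°), Db (III), Ebm (iv), Fm (v), Gb (VI), Ab (VII).
Diatonic triads of Db major: Db (I), Ebm (ii), Fm (iii), Gb (IV), Ab (V), Bbm (vi), Cdim (vii°).
Matching root and quality in both lists: Bbm, Cdim, Db, Ebm, Fm, Gb, Ab.
That gives 7 common triads.

7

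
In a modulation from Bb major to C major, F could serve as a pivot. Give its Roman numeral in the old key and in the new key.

V in Bb major; IV in C major

The scale of Bb major is Bb C D Eb F G A; F is degree 5, and the triad built there (F-A-C) is major, so it is V.
The scale of C major is C D E F G A B; F is degree 4, and the triad built there (F-A-C) is major, so it is IV.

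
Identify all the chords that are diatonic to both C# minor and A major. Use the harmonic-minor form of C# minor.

C#m, F#m, A

Triads in C# minor (harmonic minor): C# minor (i), D# diminished (ii°), E augmented (III+), F# minor (iv), G# major (V), A major (VI), B# diminished (vii°).
Triads in A major: A major (I), B minor (ii), C# minor (iii), D major (IV), E major (V), F# minor (vi), G# diminished (vii°).
Shared triads with their functions: C# minor (i in C# minor, iii in A major); F# minor (iv in C# minor, vi in A major); A major (VI in C# minor, I in A major).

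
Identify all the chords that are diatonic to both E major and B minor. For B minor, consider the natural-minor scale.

Triads in E major: E major (I), F♯ minor (ii), G♯ minor (iii), A major (IV), B major (V), C♯ minor (vi), D♯ diminished (vii°).
Triads in B minor (natural minor): B minor (i), C♯ diminished (ii°), D major (III), E minor (iv), F♯ minor (v), G major (VI), A major (VII).
Shared triads with their functions: F♯ minor (ii in E major, v in B minor); A major (IV in E major, VII in B minor).

F♯m, A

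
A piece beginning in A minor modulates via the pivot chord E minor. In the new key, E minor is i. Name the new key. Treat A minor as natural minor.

E minor

The numeral i denotes a minor triad on scale degree 1. With E on degree 1, the tonic of the new key is E.
Degree 1 carries a minor triad in minor keys, so the destination is E minor.
Check: the diatonic triads of E minor (natural minor) are Em (i), F#dim (ii°), G (III), Am (iv), Bm (v), C (VI), D (VII) — E minor is indeed i.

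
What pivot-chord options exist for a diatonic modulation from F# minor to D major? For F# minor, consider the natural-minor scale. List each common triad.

Triads in F# minor (natural minor): F#m (i), G#dim (ii°), A (III), Bm (iv), C#m (v), D (VI), E (VII).
Triads in D major: D (I), Em (ii), F#m (iii), G (IV), A (V), Bm (vi), C#dim (vii°).
Shared triads with their functions: F#m (i in F# minor, iii in D major); A (III in F# minor, V in D major); Bm (iv in F# minor, vi in D major); D (VI in F# minor, I in D major).

F#m, A, Bm, D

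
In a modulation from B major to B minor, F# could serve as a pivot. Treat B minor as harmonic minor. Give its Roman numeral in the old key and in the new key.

The scale of B major is B C# D# E F# G# A#; F# is degree 5, and the triad built there (F#-A#-C#) is major, so it is V.
The scale of B minor (harmonic minor) is B C# D E F# G A#; F# is degree 5, and the triad built there (F#-A#-C#) is major, so it is V.

V in B major; V in B minor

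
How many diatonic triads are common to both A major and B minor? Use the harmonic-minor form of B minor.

1

Diatonic triads of A major: A (I), Bm (ii), C#m (iii), D (IV), E (V), F#m (vi), G#dim (vii°).
Diatonic triads of B minor (harmonic minor): Bm (i), C#dim (ii°), Daug (III+), Em (iv), F# (V), G (VI), A#dim (vii°).
Matching root and quality in both lists: Bm.
That gives 1 common triad.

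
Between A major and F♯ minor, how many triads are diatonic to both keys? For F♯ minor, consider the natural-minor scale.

7

Diatonic triads of A major: A (I), Bm (ii), C♯m (iii), D (IV), E (V), F♯m (vi), G♯dim (vii°).
Diatonic triads of F♯ minor (natural minor): F♯m (i), G♯dim (ii°), A (III), Bm (iv), C♯m (v), D (VI), E (VII).
Matching root and quality in both lists: A, Bm, C♯m, D, E, F♯m, G♯dim.
That gives 7 common triads.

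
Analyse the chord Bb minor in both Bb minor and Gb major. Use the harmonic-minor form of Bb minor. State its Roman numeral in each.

i in Bb minor; iii in Gb major

The scale of Bb minor (harmonic minor) is Bb C Db Eb F Gb A; Bb is degree 1, and the triad built there (Bb-Db-F) is minor, so it is i.
The scale of Gb major is Gb Ab Bb Cb Db Eb F; Bb is degree 3, and the triad built there (Bb-Db-F) is minor, so it is iii.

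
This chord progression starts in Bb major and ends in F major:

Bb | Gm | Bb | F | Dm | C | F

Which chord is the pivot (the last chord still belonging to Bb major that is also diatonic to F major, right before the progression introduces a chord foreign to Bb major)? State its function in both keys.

Chords diatonic to Bb major: Bb, Cm, Dm, Eb, F, Gm, Adim.
Reading the progression, the first chord not in that set is C, so the modulation leaves Bb major there.
The chord immediately before C is Dm, which is diatonic to both keys: iii in Bb major and vi in F major.

Dm — iii in Bb major, vi in F major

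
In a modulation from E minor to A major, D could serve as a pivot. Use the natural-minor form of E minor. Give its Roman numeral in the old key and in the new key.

VII in E minor; IV in A major

The scale of E minor (natural minor) is E F♯ G A B C D; D is degree 7, and the triad built there (D-F♯-A) is major, so it is VII.
The scale of A major is A B C♯ D E F♯ G♯; D is degree 4, and the triad built there (D-F♯-A) is major, so it is IV.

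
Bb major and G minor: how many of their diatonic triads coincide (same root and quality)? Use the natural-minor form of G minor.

Diatonic triads of Bb major: Bb (I), Cm (ii), Dm (iii), Eb (IV), F (V), Gm (vi), Adim (vii°).
Diatonic triads of G minor (natural minor): Gm (i), Adim (ii°), Bb (III), Cm (iv), Dm (v), Eb (VI), F (VII).
Matching root and quality in both lists: Bb, Cm, Dm, Eb, F, Gm, Adim.
That gives 7 common triads.

7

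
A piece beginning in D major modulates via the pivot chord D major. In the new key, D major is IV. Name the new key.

The numeral IV denotes a major triad on scale degree 4. With D on degree 4, the tonic of the new key is A.
Degree 4 carries a major triad in major keys, so the destination is A major.
Check: the diatonic triads of A major are A (I), Bm (ii), C#m (iii), D (IV), E (V), F#m (vi), G#dim (vii°) — D major is indeed IV.

A major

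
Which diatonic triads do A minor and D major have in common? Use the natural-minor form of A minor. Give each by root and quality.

Triads in A minor (natural minor): A minor (i), B diminished (ii°), C major (III), D minor (iv), E minor (v), F major (VI), G major (VII).
Triads in D major: D major (I), E minor (ii), F# minor (iii), G major (IV), A major (V), B minor (vi), C# diminished (vii°).
Shared triads with their functions: E minor (v in A minor, ii in D major); G major (VII in A minor, IV in D major).

Em, G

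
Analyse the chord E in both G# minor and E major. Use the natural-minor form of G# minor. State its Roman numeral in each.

VI in G# minor; I in E major

The scale of G# minor (natural minor) is G# A# B C# D# E F#; E is degree 6, and the triad built there (E-G#-B) is major, so it is VI.
The scale of E major is E F# G# A B C# D#; E is degree 1, and the triad built there (E-G#-B) is major, so it is I.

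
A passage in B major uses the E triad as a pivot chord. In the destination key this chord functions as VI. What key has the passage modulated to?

The numeral VI denotes a major triad on scale degree 6. With E on degree 6, the tonic of the new key is G#.
Degree 6 carries a major triad in minor keys, so the destination is G# minor.
Check: the diatonic triads of G# minor (natural minor) are G#m (i), A#dim (ii°), B (III), C#m (iv), D#m (v), E (VI), F# (VII) — E is indeed VI.

G# minor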